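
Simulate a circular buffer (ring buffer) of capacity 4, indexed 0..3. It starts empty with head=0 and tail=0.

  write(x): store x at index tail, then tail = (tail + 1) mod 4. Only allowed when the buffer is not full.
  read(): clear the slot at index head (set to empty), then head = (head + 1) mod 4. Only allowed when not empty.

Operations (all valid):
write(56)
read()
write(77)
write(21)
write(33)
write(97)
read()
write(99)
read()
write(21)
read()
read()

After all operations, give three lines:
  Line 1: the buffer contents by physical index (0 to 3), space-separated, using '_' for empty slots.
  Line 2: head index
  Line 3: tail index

write(56): buf=[56 _ _ _], head=0, tail=1, size=1
read(): buf=[_ _ _ _], head=1, tail=1, size=0
write(77): buf=[_ 77 _ _], head=1, tail=2, size=1
write(21): buf=[_ 77 21 _], head=1, tail=3, size=2
write(33): buf=[_ 77 21 33], head=1, tail=0, size=3
write(97): buf=[97 77 21 33], head=1, tail=1, size=4
read(): buf=[97 _ 21 33], head=2, tail=1, size=3
write(99): buf=[97 99 21 33], head=2, tail=2, size=4
read(): buf=[97 99 _ 33], head=3, tail=2, size=3
write(21): buf=[97 99 21 33], head=3, tail=3, size=4
read(): buf=[97 99 21 _], head=0, tail=3, size=3
read(): buf=[_ 99 21 _], head=1, tail=3, size=2

Answer: _ 99 21 _
1
3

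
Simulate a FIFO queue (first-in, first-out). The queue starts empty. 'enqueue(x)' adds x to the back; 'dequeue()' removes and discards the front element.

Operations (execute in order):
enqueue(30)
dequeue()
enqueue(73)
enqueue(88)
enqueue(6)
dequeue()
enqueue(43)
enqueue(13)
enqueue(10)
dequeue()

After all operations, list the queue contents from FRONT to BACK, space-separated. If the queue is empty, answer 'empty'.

Answer: 6 43 13 10

Derivation:
enqueue(30): [30]
dequeue(): []
enqueue(73): [73]
enqueue(88): [73, 88]
enqueue(6): [73, 88, 6]
dequeue(): [88, 6]
enqueue(43): [88, 6, 43]
enqueue(13): [88, 6, 43, 13]
enqueue(10): [88, 6, 43, 13, 10]
dequeue(): [6, 43, 13, 10]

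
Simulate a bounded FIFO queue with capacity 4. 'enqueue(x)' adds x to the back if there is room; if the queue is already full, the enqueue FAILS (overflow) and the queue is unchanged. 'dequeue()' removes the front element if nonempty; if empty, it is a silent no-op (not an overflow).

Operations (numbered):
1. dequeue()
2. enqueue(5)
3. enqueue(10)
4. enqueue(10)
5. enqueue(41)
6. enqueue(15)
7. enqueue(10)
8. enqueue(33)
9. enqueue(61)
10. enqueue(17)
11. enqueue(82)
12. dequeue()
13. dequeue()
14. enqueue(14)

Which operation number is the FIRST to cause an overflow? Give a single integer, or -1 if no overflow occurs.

1. dequeue(): empty, no-op, size=0
2. enqueue(5): size=1
3. enqueue(10): size=2
4. enqueue(10): size=3
5. enqueue(41): size=4
6. enqueue(15): size=4=cap → OVERFLOW (fail)
7. enqueue(10): size=4=cap → OVERFLOW (fail)
8. enqueue(33): size=4=cap → OVERFLOW (fail)
9. enqueue(61): size=4=cap → OVERFLOW (fail)
10. enqueue(17): size=4=cap → OVERFLOW (fail)
11. enqueue(82): size=4=cap → OVERFLOW (fail)
12. dequeue(): size=3
13. dequeue(): size=2
14. enqueue(14): size=3

Answer: 6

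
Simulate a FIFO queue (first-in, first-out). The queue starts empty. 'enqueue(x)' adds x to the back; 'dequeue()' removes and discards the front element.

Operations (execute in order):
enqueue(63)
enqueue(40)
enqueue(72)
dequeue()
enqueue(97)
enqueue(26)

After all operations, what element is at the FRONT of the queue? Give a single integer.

enqueue(63): queue = [63]
enqueue(40): queue = [63, 40]
enqueue(72): queue = [63, 40, 72]
dequeue(): queue = [40, 72]
enqueue(97): queue = [40, 72, 97]
enqueue(26): queue = [40, 72, 97, 26]

Answer: 40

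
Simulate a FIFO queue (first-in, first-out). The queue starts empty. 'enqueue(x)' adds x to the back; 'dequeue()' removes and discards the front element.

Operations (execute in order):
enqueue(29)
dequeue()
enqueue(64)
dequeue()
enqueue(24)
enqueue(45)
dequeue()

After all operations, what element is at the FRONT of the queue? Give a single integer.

Answer: 45

Derivation:
enqueue(29): queue = [29]
dequeue(): queue = []
enqueue(64): queue = [64]
dequeue(): queue = []
enqueue(24): queue = [24]
enqueue(45): queue = [24, 45]
dequeue(): queue = [45]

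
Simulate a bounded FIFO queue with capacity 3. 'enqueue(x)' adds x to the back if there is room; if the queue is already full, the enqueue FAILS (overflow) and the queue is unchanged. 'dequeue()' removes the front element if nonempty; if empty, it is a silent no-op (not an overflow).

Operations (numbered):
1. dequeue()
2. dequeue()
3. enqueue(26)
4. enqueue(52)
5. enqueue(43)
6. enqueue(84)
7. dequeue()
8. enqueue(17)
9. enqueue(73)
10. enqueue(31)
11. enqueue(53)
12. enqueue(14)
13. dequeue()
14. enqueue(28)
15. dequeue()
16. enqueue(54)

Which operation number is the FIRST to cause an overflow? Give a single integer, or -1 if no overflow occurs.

1. dequeue(): empty, no-op, size=0
2. dequeue(): empty, no-op, size=0
3. enqueue(26): size=1
4. enqueue(52): size=2
5. enqueue(43): size=3
6. enqueue(84): size=3=cap → OVERFLOW (fail)
7. dequeue(): size=2
8. enqueue(17): size=3
9. enqueue(73): size=3=cap → OVERFLOW (fail)
10. enqueue(31): size=3=cap → OVERFLOW (fail)
11. enqueue(53): size=3=cap → OVERFLOW (fail)
12. enqueue(14): size=3=cap → OVERFLOW (fail)
13. dequeue(): size=2
14. enqueue(28): size=3
15. dequeue(): size=2
16. enqueue(54): size=3

Answer: 6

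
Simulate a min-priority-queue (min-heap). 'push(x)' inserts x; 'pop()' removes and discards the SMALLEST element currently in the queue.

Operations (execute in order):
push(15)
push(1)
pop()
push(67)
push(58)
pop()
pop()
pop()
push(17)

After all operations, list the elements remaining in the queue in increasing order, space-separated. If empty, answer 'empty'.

Answer: 17

Derivation:
push(15): heap contents = [15]
push(1): heap contents = [1, 15]
pop() → 1: heap contents = [15]
push(67): heap contents = [15, 67]
push(58): heap contents = [15, 58, 67]
pop() → 15: heap contents = [58, 67]
pop() → 58: heap contents = [67]
pop() → 67: heap contents = []
push(17): heap contents = [17]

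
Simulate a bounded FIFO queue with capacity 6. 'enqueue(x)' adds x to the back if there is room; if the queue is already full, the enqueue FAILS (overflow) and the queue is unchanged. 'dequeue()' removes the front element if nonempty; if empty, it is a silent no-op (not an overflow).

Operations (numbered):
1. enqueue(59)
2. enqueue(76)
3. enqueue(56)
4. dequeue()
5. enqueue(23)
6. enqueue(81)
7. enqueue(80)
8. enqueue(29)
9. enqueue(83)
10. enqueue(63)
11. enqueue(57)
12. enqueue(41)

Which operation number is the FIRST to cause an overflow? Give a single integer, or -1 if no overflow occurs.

1. enqueue(59): size=1
2. enqueue(76): size=2
3. enqueue(56): size=3
4. dequeue(): size=2
5. enqueue(23): size=3
6. enqueue(81): size=4
7. enqueue(80): size=5
8. enqueue(29): size=6
9. enqueue(83): size=6=cap → OVERFLOW (fail)
10. enqueue(63): size=6=cap → OVERFLOW (fail)
11. enqueue(57): size=6=cap → OVERFLOW (fail)
12. enqueue(41): size=6=cap → OVERFLOW (fail)

Answer: 9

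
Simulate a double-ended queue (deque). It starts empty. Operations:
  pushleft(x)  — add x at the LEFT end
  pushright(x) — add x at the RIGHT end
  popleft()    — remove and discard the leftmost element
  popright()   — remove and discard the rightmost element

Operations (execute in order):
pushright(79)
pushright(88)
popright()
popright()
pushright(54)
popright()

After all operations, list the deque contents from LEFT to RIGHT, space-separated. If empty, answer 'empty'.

Answer: empty

Derivation:
pushright(79): [79]
pushright(88): [79, 88]
popright(): [79]
popright(): []
pushright(54): [54]
popright(): []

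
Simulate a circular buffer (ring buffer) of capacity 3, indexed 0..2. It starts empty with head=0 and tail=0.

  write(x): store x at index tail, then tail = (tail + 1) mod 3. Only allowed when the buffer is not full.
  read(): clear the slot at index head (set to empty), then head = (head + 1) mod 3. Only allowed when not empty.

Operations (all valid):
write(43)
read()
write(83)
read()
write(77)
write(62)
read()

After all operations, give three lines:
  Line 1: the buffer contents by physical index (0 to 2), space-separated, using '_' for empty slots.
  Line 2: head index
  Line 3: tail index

Answer: 62 _ _
0
1

Derivation:
write(43): buf=[43 _ _], head=0, tail=1, size=1
read(): buf=[_ _ _], head=1, tail=1, size=0
write(83): buf=[_ 83 _], head=1, tail=2, size=1
read(): buf=[_ _ _], head=2, tail=2, size=0
write(77): buf=[_ _ 77], head=2, tail=0, size=1
write(62): buf=[62 _ 77], head=2, tail=1, size=2
read(): buf=[62 _ _], head=0, tail=1, size=1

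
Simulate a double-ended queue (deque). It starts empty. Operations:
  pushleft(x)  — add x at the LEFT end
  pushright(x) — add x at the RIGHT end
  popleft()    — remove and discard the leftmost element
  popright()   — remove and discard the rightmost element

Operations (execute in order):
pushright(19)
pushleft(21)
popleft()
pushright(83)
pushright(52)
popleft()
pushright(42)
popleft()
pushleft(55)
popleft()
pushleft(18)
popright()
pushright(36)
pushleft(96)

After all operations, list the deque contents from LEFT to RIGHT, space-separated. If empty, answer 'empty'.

Answer: 96 18 52 36

Derivation:
pushright(19): [19]
pushleft(21): [21, 19]
popleft(): [19]
pushright(83): [19, 83]
pushright(52): [19, 83, 52]
popleft(): [83, 52]
pushright(42): [83, 52, 42]
popleft(): [52, 42]
pushleft(55): [55, 52, 42]
popleft(): [52, 42]
pushleft(18): [18, 52, 42]
popright(): [18, 52]
pushright(36): [18, 52, 36]
pushleft(96): [96, 18, 52, 36]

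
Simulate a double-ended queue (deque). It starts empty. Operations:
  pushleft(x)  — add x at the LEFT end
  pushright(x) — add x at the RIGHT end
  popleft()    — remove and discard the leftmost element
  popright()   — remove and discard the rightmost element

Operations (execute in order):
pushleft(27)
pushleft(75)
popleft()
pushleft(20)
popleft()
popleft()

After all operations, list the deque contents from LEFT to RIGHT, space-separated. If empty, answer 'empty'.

Answer: empty

Derivation:
pushleft(27): [27]
pushleft(75): [75, 27]
popleft(): [27]
pushleft(20): [20, 27]
popleft(): [27]
popleft(): []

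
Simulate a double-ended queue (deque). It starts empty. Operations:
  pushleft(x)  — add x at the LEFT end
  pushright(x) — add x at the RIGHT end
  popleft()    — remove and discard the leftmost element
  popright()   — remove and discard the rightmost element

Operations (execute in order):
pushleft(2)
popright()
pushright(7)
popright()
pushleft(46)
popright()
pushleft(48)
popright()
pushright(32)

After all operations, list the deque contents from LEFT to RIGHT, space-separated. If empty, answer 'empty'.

Answer: 32

Derivation:
pushleft(2): [2]
popright(): []
pushright(7): [7]
popright(): []
pushleft(46): [46]
popright(): []
pushleft(48): [48]
popright(): []
pushright(32): [32]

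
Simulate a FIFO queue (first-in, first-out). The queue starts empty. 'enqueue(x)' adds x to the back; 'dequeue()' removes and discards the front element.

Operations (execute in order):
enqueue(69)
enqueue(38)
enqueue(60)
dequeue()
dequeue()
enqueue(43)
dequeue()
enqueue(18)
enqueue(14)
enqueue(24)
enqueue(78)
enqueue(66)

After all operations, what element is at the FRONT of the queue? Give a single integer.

enqueue(69): queue = [69]
enqueue(38): queue = [69, 38]
enqueue(60): queue = [69, 38, 60]
dequeue(): queue = [38, 60]
dequeue(): queue = [60]
enqueue(43): queue = [60, 43]
dequeue(): queue = [43]
enqueue(18): queue = [43, 18]
enqueue(14): queue = [43, 18, 14]
enqueue(24): queue = [43, 18, 14, 24]
enqueue(78): queue = [43, 18, 14, 24, 78]
enqueue(66): queue = [43, 18, 14, 24, 78, 66]

Answer: 43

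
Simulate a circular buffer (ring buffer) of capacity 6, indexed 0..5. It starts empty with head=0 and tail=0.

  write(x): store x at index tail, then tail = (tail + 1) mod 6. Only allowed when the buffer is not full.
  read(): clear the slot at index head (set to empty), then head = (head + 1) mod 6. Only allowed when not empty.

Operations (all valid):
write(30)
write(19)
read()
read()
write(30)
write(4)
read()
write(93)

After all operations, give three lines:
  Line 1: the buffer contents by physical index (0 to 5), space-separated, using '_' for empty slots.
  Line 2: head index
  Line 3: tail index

write(30): buf=[30 _ _ _ _ _], head=0, tail=1, size=1
write(19): buf=[30 19 _ _ _ _], head=0, tail=2, size=2
read(): buf=[_ 19 _ _ _ _], head=1, tail=2, size=1
read(): buf=[_ _ _ _ _ _], head=2, tail=2, size=0
write(30): buf=[_ _ 30 _ _ _], head=2, tail=3, size=1
write(4): buf=[_ _ 30 4 _ _], head=2, tail=4, size=2
read(): buf=[_ _ _ 4 _ _], head=3, tail=4, size=1
write(93): buf=[_ _ _ 4 93 _], head=3, tail=5, size=2

Answer: _ _ _ 4 93 _
3
5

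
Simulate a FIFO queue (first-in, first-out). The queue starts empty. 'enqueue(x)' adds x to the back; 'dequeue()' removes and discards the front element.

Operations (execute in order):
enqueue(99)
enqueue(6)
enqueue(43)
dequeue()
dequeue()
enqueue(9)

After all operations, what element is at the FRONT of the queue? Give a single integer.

Answer: 43

Derivation:
enqueue(99): queue = [99]
enqueue(6): queue = [99, 6]
enqueue(43): queue = [99, 6, 43]
dequeue(): queue = [6, 43]
dequeue(): queue = [43]
enqueue(9): queue = [43, 9]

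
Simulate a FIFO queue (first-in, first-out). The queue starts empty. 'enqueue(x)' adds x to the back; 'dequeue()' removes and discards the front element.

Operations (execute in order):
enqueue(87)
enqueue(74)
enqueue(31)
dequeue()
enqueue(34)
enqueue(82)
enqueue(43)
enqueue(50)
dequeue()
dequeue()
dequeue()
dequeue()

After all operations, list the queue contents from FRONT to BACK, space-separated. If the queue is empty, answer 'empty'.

enqueue(87): [87]
enqueue(74): [87, 74]
enqueue(31): [87, 74, 31]
dequeue(): [74, 31]
enqueue(34): [74, 31, 34]
enqueue(82): [74, 31, 34, 82]
enqueue(43): [74, 31, 34, 82, 43]
enqueue(50): [74, 31, 34, 82, 43, 50]
dequeue(): [31, 34, 82, 43, 50]
dequeue(): [34, 82, 43, 50]
dequeue(): [82, 43, 50]
dequeue(): [43, 50]

Answer: 43 50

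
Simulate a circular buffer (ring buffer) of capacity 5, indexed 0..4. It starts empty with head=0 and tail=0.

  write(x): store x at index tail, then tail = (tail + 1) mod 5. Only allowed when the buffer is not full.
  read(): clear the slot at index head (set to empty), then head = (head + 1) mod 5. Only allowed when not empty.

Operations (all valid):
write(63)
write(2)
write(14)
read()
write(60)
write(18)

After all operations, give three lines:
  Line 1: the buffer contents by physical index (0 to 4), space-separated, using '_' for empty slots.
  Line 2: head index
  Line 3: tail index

write(63): buf=[63 _ _ _ _], head=0, tail=1, size=1
write(2): buf=[63 2 _ _ _], head=0, tail=2, size=2
write(14): buf=[63 2 14 _ _], head=0, tail=3, size=3
read(): buf=[_ 2 14 _ _], head=1, tail=3, size=2
write(60): buf=[_ 2 14 60 _], head=1, tail=4, size=3
write(18): buf=[_ 2 14 60 18], head=1, tail=0, size=4

Answer: _ 2 14 60 18
1
0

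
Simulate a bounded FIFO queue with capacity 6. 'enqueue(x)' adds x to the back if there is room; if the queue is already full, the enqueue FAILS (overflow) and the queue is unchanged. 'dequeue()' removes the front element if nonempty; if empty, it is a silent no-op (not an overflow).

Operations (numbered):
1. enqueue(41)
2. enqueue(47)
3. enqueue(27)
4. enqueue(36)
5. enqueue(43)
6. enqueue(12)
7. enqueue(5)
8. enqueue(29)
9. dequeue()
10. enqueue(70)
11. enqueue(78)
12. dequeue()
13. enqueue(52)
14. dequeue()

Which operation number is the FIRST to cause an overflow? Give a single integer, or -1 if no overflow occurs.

Answer: 7

Derivation:
1. enqueue(41): size=1
2. enqueue(47): size=2
3. enqueue(27): size=3
4. enqueue(36): size=4
5. enqueue(43): size=5
6. enqueue(12): size=6
7. enqueue(5): size=6=cap → OVERFLOW (fail)
8. enqueue(29): size=6=cap → OVERFLOW (fail)
9. dequeue(): size=5
10. enqueue(70): size=6
11. enqueue(78): size=6=cap → OVERFLOW (fail)
12. dequeue(): size=5
13. enqueue(52): size=6
14. dequeue(): size=5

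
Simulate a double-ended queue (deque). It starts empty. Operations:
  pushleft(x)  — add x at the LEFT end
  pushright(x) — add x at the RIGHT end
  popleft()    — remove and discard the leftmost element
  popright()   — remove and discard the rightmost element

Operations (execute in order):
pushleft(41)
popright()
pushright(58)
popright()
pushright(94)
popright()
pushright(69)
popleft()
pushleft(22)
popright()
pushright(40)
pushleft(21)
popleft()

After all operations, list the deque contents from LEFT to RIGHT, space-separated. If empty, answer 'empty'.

Answer: 40

Derivation:
pushleft(41): [41]
popright(): []
pushright(58): [58]
popright(): []
pushright(94): [94]
popright(): []
pushright(69): [69]
popleft(): []
pushleft(22): [22]
popright(): []
pushright(40): [40]
pushleft(21): [21, 40]
popleft(): [40]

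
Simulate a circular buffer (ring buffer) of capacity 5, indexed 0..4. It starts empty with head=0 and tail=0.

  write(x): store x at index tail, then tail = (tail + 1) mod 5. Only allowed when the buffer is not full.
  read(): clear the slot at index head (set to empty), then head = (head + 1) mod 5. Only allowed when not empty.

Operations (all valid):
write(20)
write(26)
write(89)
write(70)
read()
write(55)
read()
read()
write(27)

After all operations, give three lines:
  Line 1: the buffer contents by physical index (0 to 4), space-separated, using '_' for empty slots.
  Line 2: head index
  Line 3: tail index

write(20): buf=[20 _ _ _ _], head=0, tail=1, size=1
write(26): buf=[20 26 _ _ _], head=0, tail=2, size=2
write(89): buf=[20 26 89 _ _], head=0, tail=3, size=3
write(70): buf=[20 26 89 70 _], head=0, tail=4, size=4
read(): buf=[_ 26 89 70 _], head=1, tail=4, size=3
write(55): buf=[_ 26 89 70 55], head=1, tail=0, size=4
read(): buf=[_ _ 89 70 55], head=2, tail=0, size=3
read(): buf=[_ _ _ 70 55], head=3, tail=0, size=2
write(27): buf=[27 _ _ 70 55], head=3, tail=1, size=3

Answer: 27 _ _ 70 55
3
1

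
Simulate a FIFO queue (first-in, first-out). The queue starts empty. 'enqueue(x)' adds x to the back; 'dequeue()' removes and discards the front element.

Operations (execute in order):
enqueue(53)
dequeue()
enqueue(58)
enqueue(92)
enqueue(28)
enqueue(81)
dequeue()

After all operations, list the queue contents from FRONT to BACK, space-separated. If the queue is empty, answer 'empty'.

enqueue(53): [53]
dequeue(): []
enqueue(58): [58]
enqueue(92): [58, 92]
enqueue(28): [58, 92, 28]
enqueue(81): [58, 92, 28, 81]
dequeue(): [92, 28, 81]

Answer: 92 28 81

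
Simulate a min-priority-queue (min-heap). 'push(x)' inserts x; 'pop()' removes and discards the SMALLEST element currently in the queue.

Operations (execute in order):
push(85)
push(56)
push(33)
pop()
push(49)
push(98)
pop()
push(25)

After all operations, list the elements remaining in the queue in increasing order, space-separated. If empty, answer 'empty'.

Answer: 25 56 85 98

Derivation:
push(85): heap contents = [85]
push(56): heap contents = [56, 85]
push(33): heap contents = [33, 56, 85]
pop() → 33: heap contents = [56, 85]
push(49): heap contents = [49, 56, 85]
push(98): heap contents = [49, 56, 85, 98]
pop() → 49: heap contents = [56, 85, 98]
push(25): heap contents = [25, 56, 85, 98]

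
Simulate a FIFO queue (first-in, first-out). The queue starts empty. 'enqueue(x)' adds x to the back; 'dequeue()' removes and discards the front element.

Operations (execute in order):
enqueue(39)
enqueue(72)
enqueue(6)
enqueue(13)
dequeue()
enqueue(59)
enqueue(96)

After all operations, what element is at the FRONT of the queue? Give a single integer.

enqueue(39): queue = [39]
enqueue(72): queue = [39, 72]
enqueue(6): queue = [39, 72, 6]
enqueue(13): queue = [39, 72, 6, 13]
dequeue(): queue = [72, 6, 13]
enqueue(59): queue = [72, 6, 13, 59]
enqueue(96): queue = [72, 6, 13, 59, 96]

Answer: 72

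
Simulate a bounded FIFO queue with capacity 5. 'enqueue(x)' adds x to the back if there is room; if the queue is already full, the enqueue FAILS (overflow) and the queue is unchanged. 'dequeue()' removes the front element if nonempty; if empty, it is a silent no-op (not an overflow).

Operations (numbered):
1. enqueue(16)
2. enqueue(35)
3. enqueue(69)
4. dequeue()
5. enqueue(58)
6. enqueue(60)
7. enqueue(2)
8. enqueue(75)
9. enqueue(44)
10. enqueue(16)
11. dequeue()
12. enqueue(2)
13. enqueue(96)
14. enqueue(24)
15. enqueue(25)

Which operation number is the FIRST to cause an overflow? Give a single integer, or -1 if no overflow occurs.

Answer: 8

Derivation:
1. enqueue(16): size=1
2. enqueue(35): size=2
3. enqueue(69): size=3
4. dequeue(): size=2
5. enqueue(58): size=3
6. enqueue(60): size=4
7. enqueue(2): size=5
8. enqueue(75): size=5=cap → OVERFLOW (fail)
9. enqueue(44): size=5=cap → OVERFLOW (fail)
10. enqueue(16): size=5=cap → OVERFLOW (fail)
11. dequeue(): size=4
12. enqueue(2): size=5
13. enqueue(96): size=5=cap → OVERFLOW (fail)
14. enqueue(24): size=5=cap → OVERFLOW (fail)
15. enqueue(25): size=5=cap → OVERFLOW (fail)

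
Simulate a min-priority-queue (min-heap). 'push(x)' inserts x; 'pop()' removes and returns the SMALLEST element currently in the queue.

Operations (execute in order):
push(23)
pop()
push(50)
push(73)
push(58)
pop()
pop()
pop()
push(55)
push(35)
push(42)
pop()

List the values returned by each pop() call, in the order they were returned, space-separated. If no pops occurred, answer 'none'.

Answer: 23 50 58 73 35

Derivation:
push(23): heap contents = [23]
pop() → 23: heap contents = []
push(50): heap contents = [50]
push(73): heap contents = [50, 73]
push(58): heap contents = [50, 58, 73]
pop() → 50: heap contents = [58, 73]
pop() → 58: heap contents = [73]
pop() → 73: heap contents = []
push(55): heap contents = [55]
push(35): heap contents = [35, 55]
push(42): heap contents = [35, 42, 55]
pop() → 35: heap contents = [42, 55]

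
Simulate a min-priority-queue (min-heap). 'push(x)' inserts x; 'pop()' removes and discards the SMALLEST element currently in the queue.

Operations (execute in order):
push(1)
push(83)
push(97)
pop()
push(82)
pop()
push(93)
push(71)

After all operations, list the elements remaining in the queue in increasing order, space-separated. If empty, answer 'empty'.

push(1): heap contents = [1]
push(83): heap contents = [1, 83]
push(97): heap contents = [1, 83, 97]
pop() → 1: heap contents = [83, 97]
push(82): heap contents = [82, 83, 97]
pop() → 82: heap contents = [83, 97]
push(93): heap contents = [83, 93, 97]
push(71): heap contents = [71, 83, 93, 97]

Answer: 71 83 93 97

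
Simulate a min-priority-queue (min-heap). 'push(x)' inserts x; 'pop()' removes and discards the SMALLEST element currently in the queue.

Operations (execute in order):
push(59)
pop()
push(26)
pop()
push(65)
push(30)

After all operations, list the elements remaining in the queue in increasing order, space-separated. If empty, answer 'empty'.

Answer: 30 65

Derivation:
push(59): heap contents = [59]
pop() → 59: heap contents = []
push(26): heap contents = [26]
pop() → 26: heap contents = []
push(65): heap contents = [65]
push(30): heap contents = [30, 65]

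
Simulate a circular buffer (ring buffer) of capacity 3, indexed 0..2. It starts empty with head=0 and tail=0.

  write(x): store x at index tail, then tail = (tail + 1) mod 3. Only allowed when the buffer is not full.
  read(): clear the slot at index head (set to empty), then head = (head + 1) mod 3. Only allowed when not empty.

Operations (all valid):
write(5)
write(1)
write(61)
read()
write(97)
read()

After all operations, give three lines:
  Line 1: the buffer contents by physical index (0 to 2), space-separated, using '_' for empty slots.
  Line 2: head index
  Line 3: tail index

Answer: 97 _ 61
2
1

Derivation:
write(5): buf=[5 _ _], head=0, tail=1, size=1
write(1): buf=[5 1 _], head=0, tail=2, size=2
write(61): buf=[5 1 61], head=0, tail=0, size=3
read(): buf=[_ 1 61], head=1, tail=0, size=2
write(97): buf=[97 1 61], head=1, tail=1, size=3
read(): buf=[97 _ 61], head=2, tail=1, size=2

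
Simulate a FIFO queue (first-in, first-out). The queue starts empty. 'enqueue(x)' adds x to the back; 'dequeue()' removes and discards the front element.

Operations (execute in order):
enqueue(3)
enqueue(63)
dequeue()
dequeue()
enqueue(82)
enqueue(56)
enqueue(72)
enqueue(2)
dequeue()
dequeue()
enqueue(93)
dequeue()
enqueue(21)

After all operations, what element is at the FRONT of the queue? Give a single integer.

Answer: 2

Derivation:
enqueue(3): queue = [3]
enqueue(63): queue = [3, 63]
dequeue(): queue = [63]
dequeue(): queue = []
enqueue(82): queue = [82]
enqueue(56): queue = [82, 56]
enqueue(72): queue = [82, 56, 72]
enqueue(2): queue = [82, 56, 72, 2]
dequeue(): queue = [56, 72, 2]
dequeue(): queue = [72, 2]
enqueue(93): queue = [72, 2, 93]
dequeue(): queue = [2, 93]
enqueue(21): queue = [2, 93, 21]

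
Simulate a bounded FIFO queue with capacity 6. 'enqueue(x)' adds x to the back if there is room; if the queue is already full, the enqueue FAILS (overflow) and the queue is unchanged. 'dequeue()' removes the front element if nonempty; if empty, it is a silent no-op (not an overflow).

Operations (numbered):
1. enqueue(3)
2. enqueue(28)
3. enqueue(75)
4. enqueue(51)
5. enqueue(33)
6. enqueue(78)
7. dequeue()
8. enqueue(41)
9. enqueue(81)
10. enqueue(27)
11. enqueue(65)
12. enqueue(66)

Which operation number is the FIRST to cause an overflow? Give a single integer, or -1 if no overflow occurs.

1. enqueue(3): size=1
2. enqueue(28): size=2
3. enqueue(75): size=3
4. enqueue(51): size=4
5. enqueue(33): size=5
6. enqueue(78): size=6
7. dequeue(): size=5
8. enqueue(41): size=6
9. enqueue(81): size=6=cap → OVERFLOW (fail)
10. enqueue(27): size=6=cap → OVERFLOW (fail)
11. enqueue(65): size=6=cap → OVERFLOW (fail)
12. enqueue(66): size=6=cap → OVERFLOW (fail)

Answer: 9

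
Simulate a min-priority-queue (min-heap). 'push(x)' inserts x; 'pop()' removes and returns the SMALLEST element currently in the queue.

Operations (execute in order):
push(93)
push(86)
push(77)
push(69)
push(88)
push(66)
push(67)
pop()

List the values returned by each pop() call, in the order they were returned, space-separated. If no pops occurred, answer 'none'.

push(93): heap contents = [93]
push(86): heap contents = [86, 93]
push(77): heap contents = [77, 86, 93]
push(69): heap contents = [69, 77, 86, 93]
push(88): heap contents = [69, 77, 86, 88, 93]
push(66): heap contents = [66, 69, 77, 86, 88, 93]
push(67): heap contents = [66, 67, 69, 77, 86, 88, 93]
pop() → 66: heap contents = [67, 69, 77, 86, 88, 93]

Answer: 66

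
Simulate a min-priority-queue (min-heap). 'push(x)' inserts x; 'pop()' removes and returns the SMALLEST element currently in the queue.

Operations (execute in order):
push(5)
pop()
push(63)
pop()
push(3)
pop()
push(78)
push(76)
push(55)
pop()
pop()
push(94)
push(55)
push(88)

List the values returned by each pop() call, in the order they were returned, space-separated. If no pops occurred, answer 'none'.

push(5): heap contents = [5]
pop() → 5: heap contents = []
push(63): heap contents = [63]
pop() → 63: heap contents = []
push(3): heap contents = [3]
pop() → 3: heap contents = []
push(78): heap contents = [78]
push(76): heap contents = [76, 78]
push(55): heap contents = [55, 76, 78]
pop() → 55: heap contents = [76, 78]
pop() → 76: heap contents = [78]
push(94): heap contents = [78, 94]
push(55): heap contents = [55, 78, 94]
push(88): heap contents = [55, 78, 88, 94]

Answer: 5 63 3 55 76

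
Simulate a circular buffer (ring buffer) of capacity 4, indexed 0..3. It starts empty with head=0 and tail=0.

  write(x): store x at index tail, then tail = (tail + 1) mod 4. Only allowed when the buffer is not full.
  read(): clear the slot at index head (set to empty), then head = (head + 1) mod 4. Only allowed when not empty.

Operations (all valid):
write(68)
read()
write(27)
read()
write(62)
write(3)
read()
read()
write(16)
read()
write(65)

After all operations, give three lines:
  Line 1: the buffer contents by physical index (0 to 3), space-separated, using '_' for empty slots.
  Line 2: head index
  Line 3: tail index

Answer: _ 65 _ _
1
2

Derivation:
write(68): buf=[68 _ _ _], head=0, tail=1, size=1
read(): buf=[_ _ _ _], head=1, tail=1, size=0
write(27): buf=[_ 27 _ _], head=1, tail=2, size=1
read(): buf=[_ _ _ _], head=2, tail=2, size=0
write(62): buf=[_ _ 62 _], head=2, tail=3, size=1
write(3): buf=[_ _ 62 3], head=2, tail=0, size=2
read(): buf=[_ _ _ 3], head=3, tail=0, size=1
read(): buf=[_ _ _ _], head=0, tail=0, size=0
write(16): buf=[16 _ _ _], head=0, tail=1, size=1
read(): buf=[_ _ _ _], head=1, tail=1, size=0
write(65): buf=[_ 65 _ _], head=1, tail=2, size=1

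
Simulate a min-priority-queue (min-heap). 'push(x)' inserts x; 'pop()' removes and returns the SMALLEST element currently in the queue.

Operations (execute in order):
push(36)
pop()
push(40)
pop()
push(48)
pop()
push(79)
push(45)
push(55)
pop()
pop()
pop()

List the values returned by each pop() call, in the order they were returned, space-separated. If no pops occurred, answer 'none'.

push(36): heap contents = [36]
pop() → 36: heap contents = []
push(40): heap contents = [40]
pop() → 40: heap contents = []
push(48): heap contents = [48]
pop() → 48: heap contents = []
push(79): heap contents = [79]
push(45): heap contents = [45, 79]
push(55): heap contents = [45, 55, 79]
pop() → 45: heap contents = [55, 79]
pop() → 55: heap contents = [79]
pop() → 79: heap contents = []

Answer: 36 40 48 45 55 79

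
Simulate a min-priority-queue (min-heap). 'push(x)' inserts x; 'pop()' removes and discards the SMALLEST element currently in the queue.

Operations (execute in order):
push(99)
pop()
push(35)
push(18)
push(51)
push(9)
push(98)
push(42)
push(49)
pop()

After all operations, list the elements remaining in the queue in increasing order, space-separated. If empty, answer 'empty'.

push(99): heap contents = [99]
pop() → 99: heap contents = []
push(35): heap contents = [35]
push(18): heap contents = [18, 35]
push(51): heap contents = [18, 35, 51]
push(9): heap contents = [9, 18, 35, 51]
push(98): heap contents = [9, 18, 35, 51, 98]
push(42): heap contents = [9, 18, 35, 42, 51, 98]
push(49): heap contents = [9, 18, 35, 42, 49, 51, 98]
pop() → 9: heap contents = [18, 35, 42, 49, 51, 98]

Answer: 18 35 42 49 51 98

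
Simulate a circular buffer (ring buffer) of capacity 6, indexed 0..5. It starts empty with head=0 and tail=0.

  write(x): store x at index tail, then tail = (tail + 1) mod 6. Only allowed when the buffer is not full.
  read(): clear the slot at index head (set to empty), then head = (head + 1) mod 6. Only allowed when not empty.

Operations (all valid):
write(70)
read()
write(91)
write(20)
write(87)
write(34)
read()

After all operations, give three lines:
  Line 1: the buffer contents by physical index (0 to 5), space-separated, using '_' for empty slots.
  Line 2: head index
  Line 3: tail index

write(70): buf=[70 _ _ _ _ _], head=0, tail=1, size=1
read(): buf=[_ _ _ _ _ _], head=1, tail=1, size=0
write(91): buf=[_ 91 _ _ _ _], head=1, tail=2, size=1
write(20): buf=[_ 91 20 _ _ _], head=1, tail=3, size=2
write(87): buf=[_ 91 20 87 _ _], head=1, tail=4, size=3
write(34): buf=[_ 91 20 87 34 _], head=1, tail=5, size=4
read(): buf=[_ _ 20 87 34 _], head=2, tail=5, size=3

Answer: _ _ 20 87 34 _
2
5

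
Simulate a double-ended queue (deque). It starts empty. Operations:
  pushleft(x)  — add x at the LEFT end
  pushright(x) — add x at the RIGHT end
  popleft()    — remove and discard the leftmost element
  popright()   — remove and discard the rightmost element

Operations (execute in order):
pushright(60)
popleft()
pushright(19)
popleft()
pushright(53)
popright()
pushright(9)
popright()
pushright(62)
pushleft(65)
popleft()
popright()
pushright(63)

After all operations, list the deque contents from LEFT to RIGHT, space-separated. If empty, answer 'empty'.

pushright(60): [60]
popleft(): []
pushright(19): [19]
popleft(): []
pushright(53): [53]
popright(): []
pushright(9): [9]
popright(): []
pushright(62): [62]
pushleft(65): [65, 62]
popleft(): [62]
popright(): []
pushright(63): [63]

Answer: 63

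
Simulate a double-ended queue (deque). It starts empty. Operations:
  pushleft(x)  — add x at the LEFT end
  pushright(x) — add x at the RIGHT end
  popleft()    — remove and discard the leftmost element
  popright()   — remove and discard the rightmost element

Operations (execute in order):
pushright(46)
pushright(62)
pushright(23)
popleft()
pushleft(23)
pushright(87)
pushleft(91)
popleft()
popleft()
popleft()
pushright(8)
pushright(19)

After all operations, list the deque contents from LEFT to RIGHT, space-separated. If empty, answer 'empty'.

Answer: 23 87 8 19

Derivation:
pushright(46): [46]
pushright(62): [46, 62]
pushright(23): [46, 62, 23]
popleft(): [62, 23]
pushleft(23): [23, 62, 23]
pushright(87): [23, 62, 23, 87]
pushleft(91): [91, 23, 62, 23, 87]
popleft(): [23, 62, 23, 87]
popleft(): [62, 23, 87]
popleft(): [23, 87]
pushright(8): [23, 87, 8]
pushright(19): [23, 87, 8, 19]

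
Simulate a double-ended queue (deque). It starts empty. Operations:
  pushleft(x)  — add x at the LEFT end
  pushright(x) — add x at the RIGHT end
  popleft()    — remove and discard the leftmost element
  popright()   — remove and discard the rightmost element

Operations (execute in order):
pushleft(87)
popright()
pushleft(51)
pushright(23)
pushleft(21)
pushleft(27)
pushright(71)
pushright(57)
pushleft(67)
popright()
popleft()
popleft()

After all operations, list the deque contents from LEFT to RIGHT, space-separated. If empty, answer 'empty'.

pushleft(87): [87]
popright(): []
pushleft(51): [51]
pushright(23): [51, 23]
pushleft(21): [21, 51, 23]
pushleft(27): [27, 21, 51, 23]
pushright(71): [27, 21, 51, 23, 71]
pushright(57): [27, 21, 51, 23, 71, 57]
pushleft(67): [67, 27, 21, 51, 23, 71, 57]
popright(): [67, 27, 21, 51, 23, 71]
popleft(): [27, 21, 51, 23, 71]
popleft(): [21, 51, 23, 71]

Answer: 21 51 23 71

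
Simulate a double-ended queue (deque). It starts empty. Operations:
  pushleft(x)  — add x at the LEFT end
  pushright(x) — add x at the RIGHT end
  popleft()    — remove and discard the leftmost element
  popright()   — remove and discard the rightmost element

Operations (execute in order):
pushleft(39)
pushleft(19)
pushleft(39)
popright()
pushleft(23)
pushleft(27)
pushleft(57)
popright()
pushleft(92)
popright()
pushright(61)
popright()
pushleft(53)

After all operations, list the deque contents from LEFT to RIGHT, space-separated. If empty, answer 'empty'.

Answer: 53 92 57 27 23

Derivation:
pushleft(39): [39]
pushleft(19): [19, 39]
pushleft(39): [39, 19, 39]
popright(): [39, 19]
pushleft(23): [23, 39, 19]
pushleft(27): [27, 23, 39, 19]
pushleft(57): [57, 27, 23, 39, 19]
popright(): [57, 27, 23, 39]
pushleft(92): [92, 57, 27, 23, 39]
popright(): [92, 57, 27, 23]
pushright(61): [92, 57, 27, 23, 61]
popright(): [92, 57, 27, 23]
pushleft(53): [53, 92, 57, 27, 23]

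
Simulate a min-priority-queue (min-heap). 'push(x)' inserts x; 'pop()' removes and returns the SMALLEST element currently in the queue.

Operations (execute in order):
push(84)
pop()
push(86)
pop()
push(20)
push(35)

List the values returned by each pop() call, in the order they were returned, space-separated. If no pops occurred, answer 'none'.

push(84): heap contents = [84]
pop() → 84: heap contents = []
push(86): heap contents = [86]
pop() → 86: heap contents = []
push(20): heap contents = [20]
push(35): heap contents = [20, 35]

Answer: 84 86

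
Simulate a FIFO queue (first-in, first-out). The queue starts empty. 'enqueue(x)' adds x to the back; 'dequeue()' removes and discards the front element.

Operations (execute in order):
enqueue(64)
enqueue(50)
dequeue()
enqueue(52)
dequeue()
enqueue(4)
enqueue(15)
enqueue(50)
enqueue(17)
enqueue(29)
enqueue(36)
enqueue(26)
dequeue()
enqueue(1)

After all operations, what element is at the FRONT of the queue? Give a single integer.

Answer: 4

Derivation:
enqueue(64): queue = [64]
enqueue(50): queue = [64, 50]
dequeue(): queue = [50]
enqueue(52): queue = [50, 52]
dequeue(): queue = [52]
enqueue(4): queue = [52, 4]
enqueue(15): queue = [52, 4, 15]
enqueue(50): queue = [52, 4, 15, 50]
enqueue(17): queue = [52, 4, 15, 50, 17]
enqueue(29): queue = [52, 4, 15, 50, 17, 29]
enqueue(36): queue = [52, 4, 15, 50, 17, 29, 36]
enqueue(26): queue = [52, 4, 15, 50, 17, 29, 36, 26]
dequeue(): queue = [4, 15, 50, 17, 29, 36, 26]
enqueue(1): queue = [4, 15, 50, 17, 29, 36, 26, 1]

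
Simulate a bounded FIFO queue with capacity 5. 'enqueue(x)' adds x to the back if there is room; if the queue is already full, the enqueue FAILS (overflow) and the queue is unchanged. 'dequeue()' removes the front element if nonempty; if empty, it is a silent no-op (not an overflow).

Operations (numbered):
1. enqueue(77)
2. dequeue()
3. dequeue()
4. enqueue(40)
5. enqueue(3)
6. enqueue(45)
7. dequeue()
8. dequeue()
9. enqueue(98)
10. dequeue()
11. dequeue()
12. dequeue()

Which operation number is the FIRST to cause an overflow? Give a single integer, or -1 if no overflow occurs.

1. enqueue(77): size=1
2. dequeue(): size=0
3. dequeue(): empty, no-op, size=0
4. enqueue(40): size=1
5. enqueue(3): size=2
6. enqueue(45): size=3
7. dequeue(): size=2
8. dequeue(): size=1
9. enqueue(98): size=2
10. dequeue(): size=1
11. dequeue(): size=0
12. dequeue(): empty, no-op, size=0

Answer: -1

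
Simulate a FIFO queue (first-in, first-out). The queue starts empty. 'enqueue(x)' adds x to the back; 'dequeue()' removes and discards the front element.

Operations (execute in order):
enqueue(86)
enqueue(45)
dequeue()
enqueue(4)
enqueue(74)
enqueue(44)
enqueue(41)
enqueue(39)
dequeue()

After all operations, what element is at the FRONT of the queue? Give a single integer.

Answer: 4

Derivation:
enqueue(86): queue = [86]
enqueue(45): queue = [86, 45]
dequeue(): queue = [45]
enqueue(4): queue = [45, 4]
enqueue(74): queue = [45, 4, 74]
enqueue(44): queue = [45, 4, 74, 44]
enqueue(41): queue = [45, 4, 74, 44, 41]
enqueue(39): queue = [45, 4, 74, 44, 41, 39]
dequeue(): queue = [4, 74, 44, 41, 39]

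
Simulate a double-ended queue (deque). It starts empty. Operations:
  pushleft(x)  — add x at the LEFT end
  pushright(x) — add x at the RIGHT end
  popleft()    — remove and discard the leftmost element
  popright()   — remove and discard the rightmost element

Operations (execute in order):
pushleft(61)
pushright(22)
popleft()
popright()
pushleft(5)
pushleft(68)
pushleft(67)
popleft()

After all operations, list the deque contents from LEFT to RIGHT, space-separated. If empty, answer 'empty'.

Answer: 68 5

Derivation:
pushleft(61): [61]
pushright(22): [61, 22]
popleft(): [22]
popright(): []
pushleft(5): [5]
pushleft(68): [68, 5]
pushleft(67): [67, 68, 5]
popleft(): [68, 5]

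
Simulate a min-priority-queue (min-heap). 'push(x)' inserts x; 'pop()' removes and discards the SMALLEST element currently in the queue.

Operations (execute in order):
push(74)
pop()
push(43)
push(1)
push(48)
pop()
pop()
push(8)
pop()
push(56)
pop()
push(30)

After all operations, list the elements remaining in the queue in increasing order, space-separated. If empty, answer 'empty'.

Answer: 30 56

Derivation:
push(74): heap contents = [74]
pop() → 74: heap contents = []
push(43): heap contents = [43]
push(1): heap contents = [1, 43]
push(48): heap contents = [1, 43, 48]
pop() → 1: heap contents = [43, 48]
pop() → 43: heap contents = [48]
push(8): heap contents = [8, 48]
pop() → 8: heap contents = [48]
push(56): heap contents = [48, 56]
pop() → 48: heap contents = [56]
push(30): heap contents = [30, 56]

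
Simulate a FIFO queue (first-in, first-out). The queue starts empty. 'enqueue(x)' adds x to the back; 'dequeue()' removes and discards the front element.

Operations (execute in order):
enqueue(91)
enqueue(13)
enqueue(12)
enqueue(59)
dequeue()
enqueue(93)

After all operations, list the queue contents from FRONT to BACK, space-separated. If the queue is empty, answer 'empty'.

enqueue(91): [91]
enqueue(13): [91, 13]
enqueue(12): [91, 13, 12]
enqueue(59): [91, 13, 12, 59]
dequeue(): [13, 12, 59]
enqueue(93): [13, 12, 59, 93]

Answer: 13 12 59 93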